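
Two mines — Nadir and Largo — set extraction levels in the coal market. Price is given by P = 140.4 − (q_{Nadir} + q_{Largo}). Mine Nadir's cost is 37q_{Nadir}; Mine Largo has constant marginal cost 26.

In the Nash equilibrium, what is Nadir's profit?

Mine Nadir's profit: π = q_{Nadir}(140.4 − (q_{Nadir} + q_{Largo})) − 37q_{Nadir}.
∂π/∂q_{Nadir} = 103.4 − 2q_{Nadir} − q_{Largo} = 0, so q_{Nadir} = 51.7 − 0.5q_{Largo}.
By the same steps for Largo: q_{Largo} = 57.2 − 0.5q_{Nadir}.
Solving the two reaction functions simultaneously: (1 − (−0.5)(−0.5))q_{Nadir} = 51.7 − 0.5·57.2, so 0.75q_{Nadir} = 23.1 and q_{Nadir} = 30.8.
Then q_{Largo} = 57.2 − 0.5·30.8 = 41.8.
Price P = 140.4 − 72.6 = 67.8.
Nadir's profit: (67.8 − 37)·30.8 = 948.64.

948.64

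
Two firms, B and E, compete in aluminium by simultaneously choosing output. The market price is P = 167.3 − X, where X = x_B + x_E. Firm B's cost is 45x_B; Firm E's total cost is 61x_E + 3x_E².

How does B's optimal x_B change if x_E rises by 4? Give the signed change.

Firm B's profit: π = x_B(167.3 − (x_B + x_E)) − 45x_B.
∂π/∂x_B = 122.3 − 2x_B − x_E = 0, so x_B = 61.15 − 0.5x_E.
The reaction-function slope is −0.5, so a 4-unit rise in x_E moves x_B by −0.5 × 4 = −2. B's best response falls — the actions are strategic substitutes.

-2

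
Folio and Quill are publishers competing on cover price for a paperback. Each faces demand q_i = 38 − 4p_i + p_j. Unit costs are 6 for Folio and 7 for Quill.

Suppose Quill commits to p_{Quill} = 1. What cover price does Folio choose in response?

7.875

Folio's profit: π = (p_{Folio} − 6)(38 − 4p_{Folio} + p_{Quill}).
∂π/∂p_{Folio} = 62 − 8p_{Folio} + p_{Quill} = 0 ⇒ p_{Folio} = 7.75 + 0.125p_{Quill}.
At p_{Quill} = 1: p_{Folio} = 7.75 + 0.125·1 = 7.875.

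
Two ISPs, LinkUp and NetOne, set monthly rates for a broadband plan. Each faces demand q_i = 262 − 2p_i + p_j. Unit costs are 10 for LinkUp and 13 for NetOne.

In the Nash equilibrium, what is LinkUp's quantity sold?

LinkUp's profit: π = (p_{LinkUp} − 10)(262 − 2p_{LinkUp} + p_{NetOne}).
∂π/∂p_{LinkUp} = 282 − 4p_{LinkUp} + p_{NetOne} = 0 ⇒ p_{LinkUp} = 70.5 + 0.25p_{NetOne}.
Similarly p_{NetOne} = 72 + 0.25p_{LinkUp}.
Substituting the second reaction function into the first: p_{LinkUp} = 70.5 + 0.25(72 + 0.25p_{LinkUp}), which gives 0.9375p_{LinkUp} = 88.5 ⇒ p_{LinkUp} = 94.4.
Then p_{NetOne} = 72 + 0.25·94.4 = 95.6.
q_{LinkUp} = 262 − 2·94.4 + 95.6 = 168.8.

168.8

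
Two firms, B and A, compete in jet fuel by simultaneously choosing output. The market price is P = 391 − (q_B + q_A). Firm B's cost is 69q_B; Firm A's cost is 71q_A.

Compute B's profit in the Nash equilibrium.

Firm B's profit: π = q_B(391 − (q_B + q_A)) − 69q_B.
∂π/∂q_B = 322 − 2q_B − q_A = 0, so q_B = 161 − 0.5q_A.
By the same steps for A: q_A = 160 − 0.5q_B.
Substituting the second reaction function into the first: q_B = 161 − 0.5(160 − 0.5q_B), which gives 0.75q_B = 81 ⇒ q_B = 108.
Then q_A = 160 − 0.5·108 = 106.
Price P = 391 − 214 = 177.
B's profit: (177 − 69)·108 = 11664.

11664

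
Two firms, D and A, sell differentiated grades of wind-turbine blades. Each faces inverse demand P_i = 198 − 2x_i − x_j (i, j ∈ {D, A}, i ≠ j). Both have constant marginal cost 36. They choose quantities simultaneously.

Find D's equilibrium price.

Firm D's profit: π = x_D(198 − 2x_D − x_A) − 36x_D.
∂π/∂x_D = 162 − 4x_D − x_A = 0 ⇒ x_D = 40.5 − 0.25x_A.
The game is symmetric, so in equilibrium x_A = x_D: the reaction function gives 1.25x_D = 40.5, hence x_D = 32.4.
P_D = 198 − 2·32.4 − 32.4 = 100.8.

100.8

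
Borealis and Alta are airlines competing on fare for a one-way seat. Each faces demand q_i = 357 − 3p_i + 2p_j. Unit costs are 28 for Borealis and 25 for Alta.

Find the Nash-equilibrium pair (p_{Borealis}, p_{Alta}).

Borealis's profit: π = (p_{Borealis} − 28)(357 − 3p_{Borealis} + 2p_{Alta}).
∂π/∂p_{Borealis} = 441 − 6p_{Borealis} + 2p_{Alta} = 0 ⇒ p_{Borealis} = 73.5 + (1/3)p_{Alta}.
Similarly p_{Alta} = 72 + (1/3)p_{Borealis}.
Solving the two reaction functions simultaneously: (1 − (1/3)(1/3))p_{Borealis} = 73.5 + (1/3)·72, so (8/9)p_{Borealis} = 97.5 and p_{Borealis} = 109.6875.
Then p_{Alta} = 72 + (1/3)·109.6875 = 108.5625.

109.6875, 108.5625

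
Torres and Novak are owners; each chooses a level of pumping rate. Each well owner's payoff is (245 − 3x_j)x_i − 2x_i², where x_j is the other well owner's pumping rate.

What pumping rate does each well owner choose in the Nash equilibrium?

Torres's payoff is (245 − 3x_N)x_T − 2x_T².
∂π/∂x_T = 245 − 3x_N − 4x_T = 0, so x_T = 61.25 − 0.75x_N.
The game is symmetric, so in equilibrium x_N = x_T: the reaction function gives 1.75x_T = 61.25, hence x_T = 35.

35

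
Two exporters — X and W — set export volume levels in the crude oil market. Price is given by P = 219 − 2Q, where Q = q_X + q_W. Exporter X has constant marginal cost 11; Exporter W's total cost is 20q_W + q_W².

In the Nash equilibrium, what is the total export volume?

61.5

Exporter X's profit: π = q_X(219 − 2(q_X + q_W)) − 11q_X.
∂π/∂q_X = 208 − 4q_X − 2q_W = 0, so q_X = 52 − 0.5q_W.
For W: ∂π/∂q_W = 199 − 6q_W − 2q_X = 0 ⇒ q_W = 199/6 − (1/3)q_X.
Solving the two reaction functions simultaneously: (1 − (−0.5)(−1/3))q_X = 52 − 0.5·(199/6), so (5/6)q_X = 425/12 and q_X = 42.5.
Then q_W = 199/6 − (1/3)·42.5 = 19.
Total export volume: 42.5 + 19 = 61.5.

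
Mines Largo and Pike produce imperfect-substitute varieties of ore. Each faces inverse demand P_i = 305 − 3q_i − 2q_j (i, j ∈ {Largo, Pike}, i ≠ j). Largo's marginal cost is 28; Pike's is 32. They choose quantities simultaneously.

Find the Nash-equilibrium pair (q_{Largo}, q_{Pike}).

34.875, 33.875

Mine Largo's profit: π = q_{Largo}(305 − 3q_{Largo} − 2q_{Pike}) − 28q_{Largo}.
∂π/∂q_{Largo} = 277 − 6q_{Largo} − 2q_{Pike} = 0 ⇒ q_{Largo} = 277/6 − (1/3)q_{Pike}.
Similarly q_{Pike} = 45.5 − (1/3)q_{Largo}.
Plugging q_{Pike} into Largo's best response: q_{Largo} = 277/6 − (1/3)(45.5 − (1/3)q_{Largo}) ⇒ (8/9)q_{Largo} = 31, so q_{Largo} = 34.875.
Then q_{Pike} = 45.5 − (1/3)·34.875 = 33.875.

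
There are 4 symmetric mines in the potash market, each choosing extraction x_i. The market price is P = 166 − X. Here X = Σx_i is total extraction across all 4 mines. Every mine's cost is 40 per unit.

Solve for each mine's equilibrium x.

A representative mine's profit is π_i = x_i(166 − X) − 40x_i, with X = x_i + Σ_{j≠i} x_j.
First-order condition: 126 − 2x_i − Σ_{j≠i} x_j = 0.
Imposing symmetry (x_j = x for all j) turns Σ_{j≠i} x_j into 3x, so 126 = 5x and x = 25.2.

25.2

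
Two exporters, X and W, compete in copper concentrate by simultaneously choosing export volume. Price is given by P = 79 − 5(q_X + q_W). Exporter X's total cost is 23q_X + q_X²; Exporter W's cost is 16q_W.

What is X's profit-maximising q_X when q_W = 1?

4.25

Exporter X's profit: π = q_X(79 − 5(q_X + q_W)) − 23q_X − q_X².
∂π/∂q_X = 56 − 12q_X − 5q_W = 0, so q_X = 14/3 − (5/12)q_W.
At q_W = 1: q_X = 14/3 − (5/12)·1 = 4.25.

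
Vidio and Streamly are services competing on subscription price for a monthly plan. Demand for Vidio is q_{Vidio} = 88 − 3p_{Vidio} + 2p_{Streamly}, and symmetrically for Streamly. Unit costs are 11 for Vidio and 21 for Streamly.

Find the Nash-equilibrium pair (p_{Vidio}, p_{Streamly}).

32.125, 35.875

Vidio's profit: π = (p_{Vidio} − 11)(88 − 3p_{Vidio} + 2p_{Streamly}).
∂π/∂p_{Vidio} = 121 − 6p_{Vidio} + 2p_{Streamly} = 0 ⇒ p_{Vidio} = 121/6 + (1/3)p_{Streamly}.
Similarly p_{Streamly} = 151/6 + (1/3)p_{Vidio}.
Solving the two reaction functions simultaneously: (1 − (1/3)(1/3))p_{Vidio} = 121/6 + (1/3)·(151/6), so (8/9)p_{Vidio} = 257/9 and p_{Vidio} = 32.125.
Then p_{Streamly} = 151/6 + (1/3)·32.125 = 35.875.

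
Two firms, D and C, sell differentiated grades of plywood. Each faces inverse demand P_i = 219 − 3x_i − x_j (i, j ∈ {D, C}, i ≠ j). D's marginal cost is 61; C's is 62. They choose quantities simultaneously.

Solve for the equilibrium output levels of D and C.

22.6, 22.4

Firm D's profit: π = x_D(219 − 3x_D − x_C) − 61x_D.
∂π/∂x_D = 158 − 6x_D − x_C = 0 ⇒ x_D = 79/3 − (1/6)x_C.
Similarly x_C = 157/6 − (1/6)x_D.
Solving the two reaction functions simultaneously: (1 − (−1/6)(−1/6))x_D = 79/3 − (1/6)·(157/6), so (35/36)x_D = 791/36 and x_D = 22.6.
Then x_C = 157/6 − (1/6)·22.6 = 22.4.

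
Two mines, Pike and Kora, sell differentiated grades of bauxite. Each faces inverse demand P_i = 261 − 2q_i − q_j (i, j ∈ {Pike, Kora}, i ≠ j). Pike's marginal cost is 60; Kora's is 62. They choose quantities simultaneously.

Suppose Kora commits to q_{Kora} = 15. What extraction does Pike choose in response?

46.5

Mine Pike's profit: π = q_{Pike}(261 − 2q_{Pike} − q_{Kora}) − 60q_{Pike}.
∂π/∂q_{Pike} = 201 − 4q_{Pike} − q_{Kora} = 0 ⇒ q_{Pike} = 50.25 − 0.25q_{Kora}.
At q_{Kora} = 15: q_{Pike} = 50.25 − 0.25·15 = 46.5.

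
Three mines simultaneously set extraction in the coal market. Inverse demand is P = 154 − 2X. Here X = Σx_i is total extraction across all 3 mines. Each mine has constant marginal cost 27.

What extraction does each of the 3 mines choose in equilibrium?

15.875

A representative mine's profit is π_i = x_i(154 − 2X) − 27x_i, with X = x_i + Σ_{j≠i} x_j.
First-order condition: 127 − 4x_i − 2Σ_{j≠i} x_j = 0.
Imposing symmetry (x_j = x for all j) turns Σ_{j≠i} x_j into 2x, so 127 = 8x and x = 15.875.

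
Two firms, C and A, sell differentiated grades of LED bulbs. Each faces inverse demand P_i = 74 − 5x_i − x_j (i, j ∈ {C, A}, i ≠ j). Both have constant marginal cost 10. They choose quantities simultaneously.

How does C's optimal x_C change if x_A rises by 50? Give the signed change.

Firm C's profit: π = x_C(74 − 5x_C − x_A) − 10x_C.
∂π/∂x_C = 64 − 10x_C − x_A = 0 ⇒ x_C = 6.4 − 0.1x_A.
The reaction-function slope is −0.1, so a 50-unit rise in x_A moves x_C by −0.1 × 50 = −5. C's best response falls — the actions are strategic substitutes.

-5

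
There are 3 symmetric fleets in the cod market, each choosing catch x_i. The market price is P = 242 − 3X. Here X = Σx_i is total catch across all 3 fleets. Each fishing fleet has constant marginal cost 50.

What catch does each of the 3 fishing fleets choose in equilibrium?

16

A representative fishing fleet's profit is π_i = x_i(242 − 3X) − 50x_i, with X = x_i + Σ_{j≠i} x_j.
First-order condition: 192 − 6x_i − 3Σ_{j≠i} x_j = 0.
With identical fishing fleets, set every x_j = x: then 192 − 6x − 6x = 0, i.e. x = 192/12 = 16.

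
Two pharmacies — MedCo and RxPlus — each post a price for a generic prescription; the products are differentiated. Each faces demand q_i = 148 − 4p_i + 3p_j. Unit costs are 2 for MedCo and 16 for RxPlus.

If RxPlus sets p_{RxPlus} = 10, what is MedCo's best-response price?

23.25

MedCo's profit: π = (p_{MedCo} − 2)(148 − 4p_{MedCo} + 3p_{RxPlus}).
∂π/∂p_{MedCo} = 156 − 8p_{MedCo} + 3p_{RxPlus} = 0 ⇒ p_{MedCo} = 19.5 + 0.375p_{RxPlus}.
At p_{RxPlus} = 10: p_{MedCo} = 19.5 + 0.375·10 = 23.25.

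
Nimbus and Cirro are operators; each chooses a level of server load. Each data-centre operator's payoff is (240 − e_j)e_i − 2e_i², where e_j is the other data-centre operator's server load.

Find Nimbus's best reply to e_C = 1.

59.75

Nimbus's payoff is (240 − e_C)e_N − 2e_N².
∂π/∂e_N = 240 − e_C − 4e_N = 0, so e_N = 60 − 0.25e_C.
At e_C = 1: e_N = 60 − 0.25·1 = 59.75.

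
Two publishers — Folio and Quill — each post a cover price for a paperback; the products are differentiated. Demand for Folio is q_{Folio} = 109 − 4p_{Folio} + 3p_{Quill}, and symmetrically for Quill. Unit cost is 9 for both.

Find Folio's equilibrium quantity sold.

80

Folio's profit: π = (p_{Folio} − 9)(109 − 4p_{Folio} + 3p_{Quill}).
∂π/∂p_{Folio} = 145 − 8p_{Folio} + 3p_{Quill} = 0 ⇒ p_{Folio} = 18.125 + 0.375p_{Quill}.
The game is symmetric, so in equilibrium p_{Quill} = p_{Folio}: the reaction function gives 0.625p_{Folio} = 18.125, hence p_{Folio} = 29.
q_{Folio} = 109 − 4·29 + 3·29 = 80.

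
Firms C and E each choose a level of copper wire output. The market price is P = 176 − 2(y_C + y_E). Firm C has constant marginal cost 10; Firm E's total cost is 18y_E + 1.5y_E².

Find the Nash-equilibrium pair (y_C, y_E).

Firm C's profit: π = y_C(176 − 2(y_C + y_E)) − 10y_C.
∂π/∂y_C = 166 − 4y_C − 2y_E = 0, so y_C = 41.5 − 0.5y_E.
For E: ∂π/∂y_E = 158 − 7y_E − 2y_C = 0 ⇒ y_E = 158/7 − (2/7)y_C.
Plugging y_E into C's best response: y_C = 41.5 − 0.5(158/7 − (2/7)y_C) ⇒ (6/7)y_C = 423/14, so y_C = 35.25.
Then y_E = 158/7 − (2/7)·35.25 = 12.5.

35.25, 12.5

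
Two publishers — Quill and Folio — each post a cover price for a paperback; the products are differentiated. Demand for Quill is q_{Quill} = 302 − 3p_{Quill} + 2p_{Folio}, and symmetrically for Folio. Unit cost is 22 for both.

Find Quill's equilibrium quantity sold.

Quill's profit: π = (p_{Quill} − 22)(302 − 3p_{Quill} + 2p_{Folio}).
∂π/∂p_{Quill} = 368 − 6p_{Quill} + 2p_{Folio} = 0 ⇒ p_{Quill} = 184/3 + (1/3)p_{Folio}.
The game is symmetric, so in equilibrium p_{Folio} = p_{Quill}: the reaction function gives (2/3)p_{Quill} = 184/3, hence p_{Quill} = 92.
q_{Quill} = 302 − 3·92 + 2·92 = 210.

210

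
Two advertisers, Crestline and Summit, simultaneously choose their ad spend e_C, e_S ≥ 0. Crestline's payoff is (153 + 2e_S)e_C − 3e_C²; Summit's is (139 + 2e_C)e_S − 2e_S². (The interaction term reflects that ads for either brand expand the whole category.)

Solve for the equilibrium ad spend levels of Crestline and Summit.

44.5, 57

Expanding Crestline's payoff: 153e_C + 2e_Se_C − 3e_C².
∂π/∂e_C = 153 + 2e_S − 6e_C = 0, so e_C = 25.5 + (1/3)e_S.
Likewise for Summit: e_S = 34.75 + 0.5e_C.
Solving the two reaction functions simultaneously: (1 − (1/3)(0.5))e_C = 25.5 + (1/3)·34.75, so (5/6)e_C = 445/12 and e_C = 44.5.
Then e_S = 34.75 + 0.5·44.5 = 57.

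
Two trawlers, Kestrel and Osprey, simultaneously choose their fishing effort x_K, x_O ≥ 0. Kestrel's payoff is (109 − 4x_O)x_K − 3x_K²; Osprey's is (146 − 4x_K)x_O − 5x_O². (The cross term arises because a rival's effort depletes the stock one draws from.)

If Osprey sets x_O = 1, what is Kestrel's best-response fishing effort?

17.5

Expanding Kestrel's payoff: 109x_K − 4x_Ox_K − 3x_K².
∂π/∂x_K = 109 − 4x_O − 6x_K = 0, so x_K = 109/6 − (2/3)x_O.
At x_O = 1: x_K = 109/6 − (2/3)·1 = 17.5.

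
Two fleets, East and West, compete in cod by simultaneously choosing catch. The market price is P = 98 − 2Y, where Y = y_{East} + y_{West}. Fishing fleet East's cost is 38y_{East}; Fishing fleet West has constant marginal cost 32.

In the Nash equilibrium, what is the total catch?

21

Fishing fleet East's profit: π = y_{East}(98 − 2(y_{East} + y_{West})) − 38y_{East}.
∂π/∂y_{East} = 60 − 4y_{East} − 2y_{West} = 0, so y_{East} = 15 − 0.5y_{West}.
By the same steps for West: y_{West} = 16.5 − 0.5y_{East}.
Substituting the second reaction function into the first: y_{East} = 15 − 0.5(16.5 − 0.5y_{East}), which gives 0.75y_{East} = 6.75 ⇒ y_{East} = 9.
Then y_{West} = 16.5 − 0.5·9 = 12.
Total catch: 9 + 12 = 21.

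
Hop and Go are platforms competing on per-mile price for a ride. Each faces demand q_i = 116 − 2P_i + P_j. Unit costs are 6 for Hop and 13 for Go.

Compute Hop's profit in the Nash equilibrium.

Hop's profit: π = (P_{Hop} − 6)(116 − 2P_{Hop} + P_{Go}).
∂π/∂P_{Hop} = 128 − 4P_{Hop} + P_{Go} = 0 ⇒ P_{Hop} = 32 + 0.25P_{Go}.
Similarly P_{Go} = 35.5 + 0.25P_{Hop}.
Solving the two reaction functions simultaneously: (1 − (0.25)(0.25))P_{Hop} = 32 + 0.25·35.5, so 0.9375P_{Hop} = 40.875 and P_{Hop} = 43.6.
Then P_{Go} = 35.5 + 0.25·43.6 = 46.4.
q_{Hop} = 116 − 2·43.6 + 46.4 = 75.2.
Profit = (43.6 − 6)·75.2 = 2827.52.

2827.52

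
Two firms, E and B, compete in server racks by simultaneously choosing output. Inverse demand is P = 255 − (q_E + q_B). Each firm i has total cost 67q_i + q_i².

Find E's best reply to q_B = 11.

Firm E's profit: π = q_E(255 − (q_E + q_B)) − 67q_E − q_E².
∂π/∂q_E = 188 − 4q_E − q_B = 0, so q_E = 47 − 0.25q_B.
At q_B = 11: q_E = 47 − 0.25·11 = 44.25.

44.25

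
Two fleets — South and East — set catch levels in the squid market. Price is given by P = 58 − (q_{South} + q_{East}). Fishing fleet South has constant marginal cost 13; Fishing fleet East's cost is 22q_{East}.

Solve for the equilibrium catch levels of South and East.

18, 9

Fishing fleet South's profit: π = q_{South}(58 − (q_{South} + q_{East})) − 13q_{South}.
∂π/∂q_{South} = 45 − 2q_{South} − q_{East} = 0, so q_{South} = 22.5 − 0.5q_{East}.
By the same steps for East: q_{East} = 18 − 0.5q_{South}.
Plugging q_{East} into South's best response: q_{South} = 22.5 − 0.5(18 − 0.5q_{South}) ⇒ 0.75q_{South} = 13.5, so q_{South} = 18.
Then q_{East} = 18 − 0.5·18 = 9.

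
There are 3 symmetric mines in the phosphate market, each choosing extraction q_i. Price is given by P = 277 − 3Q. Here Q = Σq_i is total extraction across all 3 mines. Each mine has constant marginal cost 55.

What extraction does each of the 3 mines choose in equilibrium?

18.5

A representative mine's profit is π_i = q_i(277 − 3Q) − 55q_i, with Q = q_i + Σ_{j≠i} q_j.
First-order condition: 222 − 6q_i − 3Σ_{j≠i} q_j = 0.
In a symmetric equilibrium every mine chooses the same q, so Σ_{j≠i} q_j = 2q. The condition becomes 222 − 12q = 0, giving q = 222/12 = 18.5.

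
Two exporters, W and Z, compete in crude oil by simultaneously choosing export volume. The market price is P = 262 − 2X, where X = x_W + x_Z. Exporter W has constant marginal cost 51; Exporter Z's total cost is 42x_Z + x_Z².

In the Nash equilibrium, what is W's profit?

3411.38

Exporter W's profit: π = x_W(262 − 2(x_W + x_Z)) − 51x_W.
∂π/∂x_W = 211 − 4x_W − 2x_Z = 0, so x_W = 52.75 − 0.5x_Z.
For Z: ∂π/∂x_Z = 220 − 6x_Z − 2x_W = 0 ⇒ x_Z = 110/3 − (1/3)x_W.
Substituting the second reaction function into the first: x_W = 52.75 − 0.5(110/3 − (1/3)x_W), which gives (5/6)x_W = 413/12 ⇒ x_W = 41.3.
Then x_Z = 110/3 − (1/3)·41.3 = 22.9.
Price P = 262 − 2·64.2 = 133.6.
W's profit: (133.6 − 51)·41.3 = 3411.38.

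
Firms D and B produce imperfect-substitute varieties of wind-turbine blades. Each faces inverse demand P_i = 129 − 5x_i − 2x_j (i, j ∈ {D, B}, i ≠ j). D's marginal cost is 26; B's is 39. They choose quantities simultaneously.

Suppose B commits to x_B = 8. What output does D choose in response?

Firm D's profit: π = x_D(129 − 5x_D − 2x_B) − 26x_D.
∂π/∂x_D = 103 − 10x_D − 2x_B = 0 ⇒ x_D = 10.3 − 0.2x_B.
At x_B = 8: x_D = 10.3 − 0.2·8 = 8.7.

8.7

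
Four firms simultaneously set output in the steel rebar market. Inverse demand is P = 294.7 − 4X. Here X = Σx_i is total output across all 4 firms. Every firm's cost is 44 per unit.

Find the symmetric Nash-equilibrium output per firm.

12.535

A representative firm's profit is π_i = x_i(294.7 − 4X) − 44x_i, with X = x_i + Σ_{j≠i} x_j.
First-order condition: 250.7 − 8x_i − 4Σ_{j≠i} x_j = 0.
Imposing symmetry (x_j = x for all j) turns Σ_{j≠i} x_j into 3x, so 250.7 = 20x and x = 12.535.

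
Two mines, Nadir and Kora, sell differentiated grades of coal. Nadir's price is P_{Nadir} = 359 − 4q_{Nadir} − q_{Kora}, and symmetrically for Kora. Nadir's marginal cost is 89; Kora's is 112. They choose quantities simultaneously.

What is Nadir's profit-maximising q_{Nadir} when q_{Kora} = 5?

Mine Nadir's profit: π = q_{Nadir}(359 − 4q_{Nadir} − q_{Kora}) − 89q_{Nadir}.
∂π/∂q_{Nadir} = 270 − 8q_{Nadir} − q_{Kora} = 0 ⇒ q_{Nadir} = 33.75 − 0.125q_{Kora}.
At q_{Kora} = 5: q_{Nadir} = 33.75 − 0.125·5 = 33.125.

33.125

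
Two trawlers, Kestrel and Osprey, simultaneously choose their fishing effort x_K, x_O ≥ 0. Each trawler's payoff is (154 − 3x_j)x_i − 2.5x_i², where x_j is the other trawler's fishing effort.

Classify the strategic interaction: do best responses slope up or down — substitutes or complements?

Kestrel's payoff is (154 − 3x_O)x_K − 2.5x_K².
∂π/∂x_K = 154 − 3x_O − 5x_K = 0, so x_K = 30.8 − 0.6x_O.
The best-response slope dx_K/dx_O = −0.6 < 0: the reaction function is downward-sloping, so the choices are strategic substitutes.

strategic substitutes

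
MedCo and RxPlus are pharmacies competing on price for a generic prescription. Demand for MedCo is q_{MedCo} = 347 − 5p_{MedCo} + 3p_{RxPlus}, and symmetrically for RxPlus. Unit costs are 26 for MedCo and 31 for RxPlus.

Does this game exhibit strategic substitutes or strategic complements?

MedCo's profit: π = (p_{MedCo} − 26)(347 − 5p_{MedCo} + 3p_{RxPlus}).
∂π/∂p_{MedCo} = 477 − 10p_{MedCo} + 3p_{RxPlus} = 0 ⇒ p_{MedCo} = 47.7 + 0.3p_{RxPlus}.
The best-response slope dp_{MedCo}/dp_{RxPlus} = 0.3 > 0: the reaction function is upward-sloping, so the choices are strategic complements.

strategic complements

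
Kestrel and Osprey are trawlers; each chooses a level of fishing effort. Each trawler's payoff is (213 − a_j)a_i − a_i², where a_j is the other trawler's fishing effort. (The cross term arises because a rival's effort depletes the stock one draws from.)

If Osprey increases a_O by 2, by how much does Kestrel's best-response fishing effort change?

-1

Kestrel's payoff is (213 − a_O)a_K − a_K².
∂π/∂a_K = 213 − a_O − 2a_K = 0, so a_K = 106.5 − 0.5a_O.
The reaction-function slope is −0.5, so a 2-unit rise in a_O moves a_K by −0.5 × 2 = −1. Kestrel's best response falls — the actions are strategic substitutes.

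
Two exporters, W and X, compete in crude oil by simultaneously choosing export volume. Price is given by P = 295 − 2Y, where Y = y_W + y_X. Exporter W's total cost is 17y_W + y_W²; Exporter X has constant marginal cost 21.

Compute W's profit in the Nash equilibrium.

2385.72

Exporter W's profit: π = y_W(295 − 2(y_W + y_X)) − 17y_W − y_W².
∂π/∂y_W = 278 − 6y_W − 2y_X = 0, so y_W = 139/3 − (1/3)y_X.
For X: ∂π/∂y_X = 274 − 4y_X − 2y_W = 0 ⇒ y_X = 68.5 − 0.5y_W.
Substituting the second reaction function into the first: y_W = 139/3 − (1/3)(68.5 − 0.5y_W), which gives (5/6)y_W = 23.5 ⇒ y_W = 28.2.
Then y_X = 68.5 − 0.5·28.2 = 54.4.
Price P = 295 − 2·82.6 = 129.8.
W's profit: (129.8 − 17)·28.2 − (28.2)² = 2385.72.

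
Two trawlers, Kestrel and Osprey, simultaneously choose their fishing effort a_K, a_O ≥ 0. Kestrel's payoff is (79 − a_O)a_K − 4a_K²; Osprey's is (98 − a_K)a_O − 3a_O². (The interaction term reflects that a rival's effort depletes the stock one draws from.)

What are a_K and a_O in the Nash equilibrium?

8, 15

Expanding Kestrel's payoff: 79a_K − a_Oa_K − 4a_K².
∂π/∂a_K = 79 − a_O − 8a_K = 0, so a_K = 9.875 − 0.125a_O.
Likewise for Osprey: a_O = 49/3 − (1/6)a_K.
Plugging a_O into Kestrel's best response: a_K = 9.875 − 0.125(49/3 − (1/6)a_K) ⇒ (47/48)a_K = 47/6, so a_K = 8.
Then a_O = 49/3 − (1/6)·8 = 15.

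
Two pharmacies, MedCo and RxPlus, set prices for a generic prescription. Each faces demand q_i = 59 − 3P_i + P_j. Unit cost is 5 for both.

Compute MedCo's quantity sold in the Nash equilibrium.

MedCo's profit: π = (P_{MedCo} − 5)(59 − 3P_{MedCo} + P_{RxPlus}).
∂π/∂P_{MedCo} = 74 − 6P_{MedCo} + P_{RxPlus} = 0 ⇒ P_{MedCo} = 37/3 + (1/6)P_{RxPlus}.
The game is symmetric, so in equilibrium P_{RxPlus} = P_{MedCo}: the reaction function gives (5/6)P_{MedCo} = 37/3, hence P_{MedCo} = 14.8.
q_{MedCo} = 59 − 3·14.8 + 14.8 = 29.4.

29.4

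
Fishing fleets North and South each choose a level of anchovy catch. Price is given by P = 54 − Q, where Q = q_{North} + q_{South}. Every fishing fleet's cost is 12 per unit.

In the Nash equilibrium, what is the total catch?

28

Fishing fleet North's profit: π = q_{North}(54 − (q_{North} + q_{South})) − 12q_{North}.
∂π/∂q_{North} = 42 − 2q_{North} − q_{South} = 0, so q_{North} = 21 − 0.5q_{South}.
The game is symmetric, so in equilibrium q_{South} = q_{North}: the reaction function gives 1.5q_{North} = 21, hence q_{North} = 14.
Total catch: 14 + 14 = 28.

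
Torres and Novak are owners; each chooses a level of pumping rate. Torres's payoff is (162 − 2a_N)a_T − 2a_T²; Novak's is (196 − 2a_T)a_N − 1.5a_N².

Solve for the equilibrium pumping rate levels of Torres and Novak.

11.75, 57.5

Expanding Torres's payoff: 162a_T − 2a_Na_T − 2a_T².
∂π/∂a_T = 162 − 2a_N − 4a_T = 0, so a_T = 40.5 − 0.5a_N.
Likewise for Novak: a_N = 196/3 − (2/3)a_T.
Solving the two reaction functions simultaneously: (1 − (−0.5)(−2/3))a_T = 40.5 − 0.5·(196/3), so (2/3)a_T = 47/6 and a_T = 11.75.
Then a_N = 196/3 − (2/3)·11.75 = 57.5.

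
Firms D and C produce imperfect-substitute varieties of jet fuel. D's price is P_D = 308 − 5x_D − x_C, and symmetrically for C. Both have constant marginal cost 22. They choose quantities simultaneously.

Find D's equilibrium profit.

Firm D's profit: π = x_D(308 − 5x_D − x_C) − 22x_D.
∂π/∂x_D = 286 − 10x_D − x_C = 0 ⇒ x_D = 28.6 − 0.1x_C.
Setting x_D = x_C in the reaction function: x_D = 28.6 − 0.1x_D, so x_D = 28.6 / 1.1 = 26.
P_D = 308 − 5·26 − 26 = 152.
Profit = (152 − 22)·26 = 3380.

3380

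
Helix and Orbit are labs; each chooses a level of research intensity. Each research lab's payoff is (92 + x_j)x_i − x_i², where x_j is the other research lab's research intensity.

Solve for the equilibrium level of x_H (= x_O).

92

Helix's payoff is (92 + x_O)x_H − x_H².
∂π/∂x_H = 92 + x_O − 2x_H = 0, so x_H = 46 + 0.5x_O.
The game is symmetric, so in equilibrium x_O = x_H: the reaction function gives 0.5x_H = 46, hence x_H = 92.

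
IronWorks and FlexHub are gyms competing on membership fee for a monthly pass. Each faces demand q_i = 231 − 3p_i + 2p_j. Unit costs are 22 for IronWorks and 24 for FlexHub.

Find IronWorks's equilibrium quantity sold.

IronWorks's profit: π = (p_{IronWorks} − 22)(231 − 3p_{IronWorks} + 2p_{FlexHub}).
∂π/∂p_{IronWorks} = 297 − 6p_{IronWorks} + 2p_{FlexHub} = 0 ⇒ p_{IronWorks} = 49.5 + (1/3)p_{FlexHub}.
Similarly p_{FlexHub} = 50.5 + (1/3)p_{IronWorks}.
Substituting the second reaction function into the first: p_{IronWorks} = 49.5 + (1/3)(50.5 + (1/3)p_{IronWorks}), which gives (8/9)p_{IronWorks} = 199/3 ⇒ p_{IronWorks} = 74.625.
Then p_{FlexHub} = 50.5 + (1/3)·74.625 = 75.375.
q_{IronWorks} = 231 − 3·74.625 + 2·75.375 = 157.875.

157.875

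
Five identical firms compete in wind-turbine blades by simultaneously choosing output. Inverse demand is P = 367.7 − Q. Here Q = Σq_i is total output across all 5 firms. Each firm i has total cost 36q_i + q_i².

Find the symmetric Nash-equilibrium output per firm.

41.4625

A representative firm's profit is π_i = q_i(367.7 − Q) − 36q_i − q_i², with Q = q_i + Σ_{j≠i} q_j.
First-order condition: 331.7 − 4q_i − Σ_{j≠i} q_j = 0.
With identical firms, set every q_j = q: then 331.7 − 4q − 4q = 0, i.e. q = 331.7/8 = 41.4625.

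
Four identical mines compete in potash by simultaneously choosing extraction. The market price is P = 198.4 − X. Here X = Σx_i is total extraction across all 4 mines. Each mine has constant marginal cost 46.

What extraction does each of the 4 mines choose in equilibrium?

30.48

A representative mine's profit is π_i = x_i(198.4 − X) − 46x_i, with X = x_i + Σ_{j≠i} x_j.
First-order condition: 152.4 − 2x_i − Σ_{j≠i} x_j = 0.
With identical mines, set every x_j = x: then 152.4 − 2x − 3x = 0, i.e. x = 152.4/5 = 30.48.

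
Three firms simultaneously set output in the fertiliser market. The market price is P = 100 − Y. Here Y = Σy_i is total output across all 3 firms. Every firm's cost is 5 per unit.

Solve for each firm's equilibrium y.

A representative firm's profit is π_i = y_i(100 − Y) − 5y_i, with Y = y_i + Σ_{j≠i} y_j.
First-order condition: 95 − 2y_i − Σ_{j≠i} y_j = 0.
In a symmetric equilibrium every firm chooses the same y, so Σ_{j≠i} y_j = 2y. The condition becomes 95 − 4y = 0, giving y = 95/4 = 23.75.

23.75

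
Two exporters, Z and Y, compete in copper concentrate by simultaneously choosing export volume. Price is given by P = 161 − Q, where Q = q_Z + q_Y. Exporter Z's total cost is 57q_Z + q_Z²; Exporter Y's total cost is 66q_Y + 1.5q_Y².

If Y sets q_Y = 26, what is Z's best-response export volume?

19.5

Exporter Z's profit: π = q_Z(161 − (q_Z + q_Y)) − 57q_Z − q_Z².
∂π/∂q_Z = 104 − 4q_Z − q_Y = 0, so q_Z = 26 − 0.25q_Y.
At q_Y = 26: q_Z = 26 − 0.25·26 = 19.5.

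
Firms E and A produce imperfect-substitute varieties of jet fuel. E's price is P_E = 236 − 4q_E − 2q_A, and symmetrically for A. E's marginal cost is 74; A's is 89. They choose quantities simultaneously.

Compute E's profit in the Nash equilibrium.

1115.56

Firm E's profit: π = q_E(236 − 4q_E − 2q_A) − 74q_E.
∂π/∂q_E = 162 − 8q_E − 2q_A = 0 ⇒ q_E = 20.25 − 0.25q_A.
Similarly q_A = 18.375 − 0.25q_E.
Substituting the second reaction function into the first: q_E = 20.25 − 0.25(18.375 − 0.25q_E), which gives 0.9375q_E = 501/32 ⇒ q_E = 16.7.
Then q_A = 18.375 − 0.25·16.7 = 14.2.
P_E = 236 − 4·16.7 − 2·14.2 = 140.8.
Profit = (140.8 − 74)·16.7 = 1115.56.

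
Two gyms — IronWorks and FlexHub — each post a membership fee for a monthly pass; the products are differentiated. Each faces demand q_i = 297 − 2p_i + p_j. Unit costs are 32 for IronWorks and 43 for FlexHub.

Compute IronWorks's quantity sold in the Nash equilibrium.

IronWorks's profit: π = (p_{IronWorks} − 32)(297 − 2p_{IronWorks} + p_{FlexHub}).
∂π/∂p_{IronWorks} = 361 − 4p_{IronWorks} + p_{FlexHub} = 0 ⇒ p_{IronWorks} = 90.25 + 0.25p_{FlexHub}.
Similarly p_{FlexHub} = 95.75 + 0.25p_{IronWorks}.
Substituting the second reaction function into the first: p_{IronWorks} = 90.25 + 0.25(95.75 + 0.25p_{IronWorks}), which gives 0.9375p_{IronWorks} = 114.1875 ⇒ p_{IronWorks} = 121.8.
Then p_{FlexHub} = 95.75 + 0.25·121.8 = 126.2.
q_{IronWorks} = 297 − 2·121.8 + 126.2 = 179.6.

179.6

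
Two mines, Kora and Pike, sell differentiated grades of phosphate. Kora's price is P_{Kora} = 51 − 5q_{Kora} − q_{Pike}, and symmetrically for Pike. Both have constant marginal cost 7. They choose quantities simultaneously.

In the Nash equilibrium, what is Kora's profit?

80

Mine Kora's profit: π = q_{Kora}(51 − 5q_{Kora} − q_{Pike}) − 7q_{Kora}.
∂π/∂q_{Kora} = 44 − 10q_{Kora} − q_{Pike} = 0 ⇒ q_{Kora} = 4.4 − 0.1q_{Pike}.
Setting q_{Kora} = q_{Pike} in the reaction function: q_{Kora} = 4.4 − 0.1q_{Kora}, so q_{Kora} = 4.4 / 1.1 = 4.
P_{Kora} = 51 − 5·4 − 4 = 27.
Profit = (27 − 7)·4 = 80.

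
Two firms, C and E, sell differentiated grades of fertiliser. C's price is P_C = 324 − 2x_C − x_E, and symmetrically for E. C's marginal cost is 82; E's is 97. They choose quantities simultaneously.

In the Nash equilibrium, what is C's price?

Firm C's profit: π = x_C(324 − 2x_C − x_E) − 82x_C.
∂π/∂x_C = 242 − 4x_C − x_E = 0 ⇒ x_C = 60.5 − 0.25x_E.
Similarly x_E = 56.75 − 0.25x_C.
Plugging x_E into C's best response: x_C = 60.5 − 0.25(56.75 − 0.25x_C) ⇒ 0.9375x_C = 46.3125, so x_C = 49.4.
Then x_E = 56.75 − 0.25·49.4 = 44.4.
P_C = 324 − 2·49.4 − 44.4 = 180.8.

180.8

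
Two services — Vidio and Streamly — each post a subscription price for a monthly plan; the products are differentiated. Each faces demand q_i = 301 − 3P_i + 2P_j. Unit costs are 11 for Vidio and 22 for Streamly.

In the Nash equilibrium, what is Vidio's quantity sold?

Vidio's profit: π = (P_{Vidio} − 11)(301 − 3P_{Vidio} + 2P_{Streamly}).
∂π/∂P_{Vidio} = 334 − 6P_{Vidio} + 2P_{Streamly} = 0 ⇒ P_{Vidio} = 167/3 + (1/3)P_{Streamly}.
Similarly P_{Streamly} = 367/6 + (1/3)P_{Vidio}.
Plugging P_{Streamly} into Vidio's best response: P_{Vidio} = 167/3 + (1/3)(367/6 + (1/3)P_{Vidio}) ⇒ (8/9)P_{Vidio} = 1369/18, so P_{Vidio} = 85.5625.
Then P_{Streamly} = 367/6 + (1/3)·85.5625 = 89.6875.
q_{Vidio} = 301 − 3·85.5625 + 2·89.6875 = 223.6875.

223.6875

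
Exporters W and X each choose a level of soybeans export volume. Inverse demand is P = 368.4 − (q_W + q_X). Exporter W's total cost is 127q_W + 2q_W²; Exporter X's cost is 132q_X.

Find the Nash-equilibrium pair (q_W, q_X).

22.4, 107

Exporter W's profit: π = q_W(368.4 − (q_W + q_X)) − 127q_W − 2q_W².
∂π/∂q_W = 241.4 − 6q_W − q_X = 0, so q_W = 1207/30 − (1/6)q_X.
For X: ∂π/∂q_X = 236.4 − 2q_X − q_W = 0 ⇒ q_X = 118.2 − 0.5q_W.
Plugging q_X into W's best response: q_W = 1207/30 − (1/6)(118.2 − 0.5q_W) ⇒ (11/12)q_W = 308/15, so q_W = 22.4.
Then q_X = 118.2 − 0.5·22.4 = 107.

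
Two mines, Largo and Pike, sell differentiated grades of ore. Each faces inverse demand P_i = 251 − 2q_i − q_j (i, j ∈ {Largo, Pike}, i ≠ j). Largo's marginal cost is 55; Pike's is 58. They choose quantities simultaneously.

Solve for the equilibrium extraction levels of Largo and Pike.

Mine Largo's profit: π = q_{Largo}(251 − 2q_{Largo} − q_{Pike}) − 55q_{Largo}.
∂π/∂q_{Largo} = 196 − 4q_{Largo} − q_{Pike} = 0 ⇒ q_{Largo} = 49 − 0.25q_{Pike}.
Similarly q_{Pike} = 48.25 − 0.25q_{Largo}.
Plugging q_{Pike} into Largo's best response: q_{Largo} = 49 − 0.25(48.25 − 0.25q_{Largo}) ⇒ 0.9375q_{Largo} = 36.9375, so q_{Largo} = 39.4.
Then q_{Pike} = 48.25 − 0.25·39.4 = 38.4.

39.4, 38.4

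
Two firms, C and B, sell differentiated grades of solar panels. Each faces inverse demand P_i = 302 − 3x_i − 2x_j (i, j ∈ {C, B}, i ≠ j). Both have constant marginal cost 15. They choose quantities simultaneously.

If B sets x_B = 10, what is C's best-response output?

Firm C's profit: π = x_C(302 − 3x_C − 2x_B) − 15x_C.
∂π/∂x_C = 287 − 6x_C − 2x_B = 0 ⇒ x_C = 287/6 − (1/3)x_B.
At x_B = 10: x_C = 287/6 − (1/3)·10 = 44.5.

44.5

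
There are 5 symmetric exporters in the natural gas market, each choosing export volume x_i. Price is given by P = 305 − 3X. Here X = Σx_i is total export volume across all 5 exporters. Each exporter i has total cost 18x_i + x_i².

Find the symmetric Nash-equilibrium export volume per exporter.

A representative exporter's profit is π_i = x_i(305 − 3X) − 18x_i − x_i², with X = x_i + Σ_{j≠i} x_j.
First-order condition: 287 − 8x_i − 3Σ_{j≠i} x_j = 0.
Imposing symmetry (x_j = x for all j) turns Σ_{j≠i} x_j into 4x, so 287 = 20x and x = 14.35.

14.35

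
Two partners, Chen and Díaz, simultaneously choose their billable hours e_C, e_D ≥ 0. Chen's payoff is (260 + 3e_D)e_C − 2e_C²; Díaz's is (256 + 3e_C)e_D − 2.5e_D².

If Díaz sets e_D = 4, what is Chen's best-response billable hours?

Expanding Chen's payoff: 260e_C + 3e_De_C − 2e_C².
∂π/∂e_C = 260 + 3e_D − 4e_C = 0, so e_C = 65 + 0.75e_D.
At e_D = 4: e_C = 65 + 0.75·4 = 68.

68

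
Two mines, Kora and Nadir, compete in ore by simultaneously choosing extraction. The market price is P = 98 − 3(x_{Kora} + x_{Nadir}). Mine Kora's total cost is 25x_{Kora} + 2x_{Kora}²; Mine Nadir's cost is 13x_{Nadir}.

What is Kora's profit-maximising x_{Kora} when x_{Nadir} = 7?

Mine Kora's profit: π = x_{Kora}(98 − 3(x_{Kora} + x_{Nadir})) − 25x_{Kora} − 2x_{Kora}².
∂π/∂x_{Kora} = 73 − 10x_{Kora} − 3x_{Nadir} = 0, so x_{Kora} = 7.3 − 0.3x_{Nadir}.
At x_{Nadir} = 7: x_{Kora} = 7.3 − 0.3·7 = 5.2.

5.2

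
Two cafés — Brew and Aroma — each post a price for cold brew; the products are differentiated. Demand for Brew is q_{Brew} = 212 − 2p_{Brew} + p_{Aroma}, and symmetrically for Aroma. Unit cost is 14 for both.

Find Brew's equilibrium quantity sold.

132

Brew's profit: π = (p_{Brew} − 14)(212 − 2p_{Brew} + p_{Aroma}).
∂π/∂p_{Brew} = 240 − 4p_{Brew} + p_{Aroma} = 0 ⇒ p_{Brew} = 60 + 0.25p_{Aroma}.
By symmetry p_{Aroma} = p_{Brew}; substituting into the reaction function, 0.75p_{Brew} = 60 and p_{Brew} = 80.
q_{Brew} = 212 − 2·80 + 80 = 132.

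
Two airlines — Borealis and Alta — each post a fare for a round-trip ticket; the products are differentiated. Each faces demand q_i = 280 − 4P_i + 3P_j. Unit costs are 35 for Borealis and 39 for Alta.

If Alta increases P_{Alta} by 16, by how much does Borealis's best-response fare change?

Borealis's profit: π = (P_{Borealis} − 35)(280 − 4P_{Borealis} + 3P_{Alta}).
∂π/∂P_{Borealis} = 420 − 8P_{Borealis} + 3P_{Alta} = 0 ⇒ P_{Borealis} = 52.5 + 0.375P_{Alta}.
The reaction-function slope is 0.375, so a 16-unit rise in P_{Alta} moves P_{Borealis} by 0.375 × 16 = 6. Borealis's best response rises — the actions are strategic complements.

6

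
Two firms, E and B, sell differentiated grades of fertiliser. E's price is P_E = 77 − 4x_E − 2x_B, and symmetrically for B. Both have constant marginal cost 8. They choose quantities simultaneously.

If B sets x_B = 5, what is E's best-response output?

Firm E's profit: π = x_E(77 − 4x_E − 2x_B) − 8x_E.
∂π/∂x_E = 69 − 8x_E − 2x_B = 0 ⇒ x_E = 8.625 − 0.25x_B.
At x_B = 5: x_E = 8.625 − 0.25·5 = 7.375.

7.375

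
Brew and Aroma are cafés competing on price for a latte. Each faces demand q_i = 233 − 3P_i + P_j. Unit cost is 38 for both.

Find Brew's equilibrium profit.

Brew's profit: π = (P_{Brew} − 38)(233 − 3P_{Brew} + P_{Aroma}).
∂π/∂P_{Brew} = 347 − 6P_{Brew} + P_{Aroma} = 0 ⇒ P_{Brew} = 347/6 + (1/6)P_{Aroma}.
The game is symmetric, so in equilibrium P_{Aroma} = P_{Brew}: the reaction function gives (5/6)P_{Brew} = 347/6, hence P_{Brew} = 69.4.
q_{Brew} = 233 − 3·69.4 + 69.4 = 94.2.
Profit = (69.4 − 38)·94.2 = 2957.88.

2957.88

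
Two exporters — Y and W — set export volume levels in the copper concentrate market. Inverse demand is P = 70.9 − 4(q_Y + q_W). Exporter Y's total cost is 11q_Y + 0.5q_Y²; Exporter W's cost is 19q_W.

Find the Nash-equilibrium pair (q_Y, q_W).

Exporter Y's profit: π = q_Y(70.9 − 4(q_Y + q_W)) − 11q_Y − 0.5q_Y².
∂π/∂q_Y = 59.9 − 9q_Y − 4q_W = 0, so q_Y = 599/90 − (4/9)q_W.
For W: ∂π/∂q_W = 51.9 − 8q_W − 4q_Y = 0 ⇒ q_W = 6.4875 − 0.5q_Y.
Plugging q_W into Y's best response: q_Y = 599/90 − (4/9)(6.4875 − 0.5q_Y) ⇒ (7/9)q_Y = 679/180, so q_Y = 4.85.
Then q_W = 6.4875 − 0.5·4.85 = 4.0625.

4.85, 4.0625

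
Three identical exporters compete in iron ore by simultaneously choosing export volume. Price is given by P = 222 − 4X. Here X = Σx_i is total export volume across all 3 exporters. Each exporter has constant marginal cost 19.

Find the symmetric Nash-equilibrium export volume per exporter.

A representative exporter's profit is π_i = x_i(222 − 4X) − 19x_i, with X = x_i + Σ_{j≠i} x_j.
First-order condition: 203 − 8x_i − 4Σ_{j≠i} x_j = 0.
Imposing symmetry (x_j = x for all j) turns Σ_{j≠i} x_j into 2x, so 203 = 16x and x = 12.6875.

12.6875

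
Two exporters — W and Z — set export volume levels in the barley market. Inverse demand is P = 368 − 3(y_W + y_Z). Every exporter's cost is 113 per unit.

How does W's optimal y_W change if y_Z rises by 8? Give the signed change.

-4

Exporter W's profit: π = y_W(368 − 3(y_W + y_Z)) − 113y_W.
∂π/∂y_W = 255 − 6y_W − 3y_Z = 0, so y_W = 42.5 − 0.5y_Z.
The reaction-function slope is −0.5, so an 8-unit rise in y_Z moves y_W by −0.5 × 8 = −4. W's best response falls — the actions are strategic substitutes.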